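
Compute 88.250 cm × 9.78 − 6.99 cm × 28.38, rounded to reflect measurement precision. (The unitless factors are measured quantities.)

665 cm

88.250 × 9.78 = 863.085 → 863 cm (3 s.f., last digit at the 10^0 place).
6.99 × 28.38 = 198.3762 → 198 cm (3 s.f., last digit at the 10^0 place).
Difference: 664.7088 cm; keep the coarser place, 10^0.
Result: 665 cm.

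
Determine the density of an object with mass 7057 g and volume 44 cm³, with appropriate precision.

density = 7057 g ÷ 44 cm³ = 160.386363636… g/cm³.
7057 has 4 significant figures; 44 has 2.
Division/multiplication keeps the fewest: 2 significant figures.
Rounded: 1.6 × 10^2 g/cm³.

1.6 × 10^2 g/cm³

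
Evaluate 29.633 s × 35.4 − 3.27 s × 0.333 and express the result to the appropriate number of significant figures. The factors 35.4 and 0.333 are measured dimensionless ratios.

1.05 × 10^3 s

29.633 × 35.4 = 1049.0082 → 1.05 × 10^3 s (3 s.f., last digit at the 10^1 place).
3.27 × 0.333 = 1.08891 → 1.09 s (3 s.f., last digit at the 10^-2 place).
Difference: 1047.91929 s; keep the coarser place, 10^1.
Result: 1.05 × 10^3 s.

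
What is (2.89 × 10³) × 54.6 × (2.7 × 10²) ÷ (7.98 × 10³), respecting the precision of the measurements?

(2.89 × 10³) × 54.6 × (2.7 × 10²) ÷ (7.98 × 10³) = 5338.89473684…
Multiplication/division keeps the fewest significant figures: 2.89 × 10³ → 3 s.f., 54.6 → 3 s.f., 2.7 × 10² → 2 s.f., 7.98 × 10³ → 3 s.f.; limit is 2.
Rounded to 2 significant figures: 5.3 × 10³.

5.3 × 10³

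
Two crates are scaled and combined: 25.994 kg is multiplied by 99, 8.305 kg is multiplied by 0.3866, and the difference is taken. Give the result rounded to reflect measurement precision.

2.6 × 10³ kg

25.994 × 99 = 2573.406 → 2.6 × 10³ kg (2 s.f., last digit at the 10^2 place).
8.305 × 0.3866 = 3.210713 → 3.211 kg (4 s.f., last digit at the 10^-3 place).
Difference: 2570.195287 kg; keep the coarser place, 10^2.
Result: 2.6 × 10³ kg.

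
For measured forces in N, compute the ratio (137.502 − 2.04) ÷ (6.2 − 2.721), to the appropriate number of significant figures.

137.502 − 2.04 = 135.462, limited to 2 d.p. → 5 s.f.; 6.2 − 2.721 = 3.479, limited to 1 d.p. → 2 s.f.
Carrying full precision, 135.462 ÷ 3.479 = 38.9370508767…; keep min(5, 2) = 2 s.f.
Rounded to 2 significant figures: 39.

39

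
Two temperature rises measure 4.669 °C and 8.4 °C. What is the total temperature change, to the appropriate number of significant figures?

4.669 °C + 8.4 °C = 13.069 °C.
Addition/subtraction keeps the fewest decimal places: 4.669 → 3 decimal places, 8.4 → 1 decimal place; limit is 1.
Rounded to 1 decimal place: 13.1 °C.

13.1 °C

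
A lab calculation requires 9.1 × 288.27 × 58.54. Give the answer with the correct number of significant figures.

9.1 × 288.27 × 58.54 = 153565.46478
Multiplication/division keeps the fewest significant figures: 9.1 → 2 s.f., 288.27 → 5 s.f., 58.54 → 4 s.f.; limit is 2.
Rounded to 2 significant figures: 1.5 × 10^5.

1.5 × 10^5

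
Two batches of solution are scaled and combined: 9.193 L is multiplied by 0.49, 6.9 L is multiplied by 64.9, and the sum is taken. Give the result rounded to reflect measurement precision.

9.193 × 0.49 = 4.50457 → 4.5 L (2 s.f., last digit at the 10^-1 place).
6.9 × 64.9 = 447.81 → 4.5 × 10² L (2 s.f., last digit at the 10^1 place).
Sum: 452.31457 L; keep the coarser place, 10^1.
Result: 4.5 × 10² L.

4.5 × 10² L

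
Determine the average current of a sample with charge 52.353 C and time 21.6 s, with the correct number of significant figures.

average current = 52.353 C ÷ 21.6 s = 2.42375 A.
52.353 has 5 significant figures; 21.6 has 3.
Division/multiplication keeps the fewest: 3 significant figures.
Rounded: 2.42 A.

2.42 A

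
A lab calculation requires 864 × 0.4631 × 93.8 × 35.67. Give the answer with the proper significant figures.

1.34 × 10⁶

864 × 0.4631 × 93.8 × 35.67 = 1338734.54817…
Multiplication/division keeps the fewest significant figures: 864 → 3 s.f., 0.4631 → 4 s.f., 93.8 → 3 s.f., 35.67 → 4 s.f.; limit is 3.
Rounded to 3 significant figures: 1.34 × 10⁶.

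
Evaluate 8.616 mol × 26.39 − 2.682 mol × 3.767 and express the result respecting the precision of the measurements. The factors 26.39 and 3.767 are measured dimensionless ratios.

8.616 × 26.39 = 227.37624 → 227.4 mol (4 s.f., last digit at the 10^-1 place).
2.682 × 3.767 = 10.103094 → 10.10 mol (4 s.f., last digit at the 10^-2 place).
Difference: 217.273146 mol; keep the coarser place, 10^-1.
Result: 217.3 mol.

217.3 mol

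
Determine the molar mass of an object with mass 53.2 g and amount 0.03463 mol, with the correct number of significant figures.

1.54 × 10³ g/mol

molar mass = 53.2 g ÷ 0.03463 mol = 1536.24025411… g/mol.
53.2 has 3 significant figures; 0.03463 has 4.
Division/multiplication keeps the fewest: 3 significant figures.
Rounded: 1.54 × 10³ g/mol.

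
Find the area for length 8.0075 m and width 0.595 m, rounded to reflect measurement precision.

area = 8.0075 m × 0.595 m = 4.7644625 m².
8.0075 has 5 significant figures; 0.595 has 3.
Division/multiplication keeps the fewest: 3 significant figures.
Rounded: 4.76 m².

4.76 m²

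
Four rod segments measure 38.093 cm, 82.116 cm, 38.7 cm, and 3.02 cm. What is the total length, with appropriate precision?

161.9 cm

38.093 cm + 82.116 cm + 38.7 cm + 3.02 cm = 161.929 cm.
Addition/subtraction keeps the fewest decimal places: 38.093 → 3 decimal places, 82.116 → 3 decimal places, 38.7 → 1 decimal place, 3.02 → 2 decimal places; limit is 1.
Rounded to 1 decimal place: 161.9 cm.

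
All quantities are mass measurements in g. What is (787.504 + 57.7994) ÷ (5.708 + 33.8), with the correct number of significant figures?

787.504 + 57.7994 = 845.3034, limited to 3 d.p. → 6 s.f.; 5.708 + 33.8 = 39.508, limited to 1 d.p. → 3 s.f.
Carrying full precision, 845.3034 ÷ 39.508 = 21.3957527589…; keep min(6, 3) = 3 s.f.
Rounded to 3 significant figures: 21.4.

21.4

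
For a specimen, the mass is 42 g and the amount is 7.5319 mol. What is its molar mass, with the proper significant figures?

molar mass = 42 g ÷ 7.5319 mol = 5.57628221299… g/mol.
42 has 2 significant figures; 7.5319 has 5.
Division/multiplication keeps the fewest: 2 significant figures.
Rounded: 5.6 g/mol.

5.6 g/mol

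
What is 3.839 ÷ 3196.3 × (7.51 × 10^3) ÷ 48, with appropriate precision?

0.19

3.839 ÷ 3196.3 × (7.51 × 10^3) ÷ 48 = 0.187918387406…
Multiplication/division keeps the fewest significant figures: 3.839 → 4 s.f., 3196.3 → 5 s.f., 7.51 × 10^3 → 3 s.f., 48 → 2 s.f.; limit is 2.
Rounded to 2 significant figures: 0.19.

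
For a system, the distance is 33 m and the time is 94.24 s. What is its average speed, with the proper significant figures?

0.35 m/s

average speed = 33 m ÷ 94.24 s = 0.350169779287… m/s.
33 has 2 significant figures; 94.24 has 4.
Division/multiplication keeps the fewest: 2 significant figures.
Rounded: 0.35 m/s.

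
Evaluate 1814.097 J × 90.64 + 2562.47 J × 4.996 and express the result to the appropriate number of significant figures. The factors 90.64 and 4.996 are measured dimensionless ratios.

1.772 × 10⁵ J

1814.097 × 90.64 = 164429.75208 → 1.644 × 10⁵ J (4 s.f., last digit at the 10^2 place).
2562.47 × 4.996 = 12802.10012 → 1.280 × 10⁴ J (4 s.f., last digit at the 10^1 place).
Sum: 177231.8522 J; keep the coarser place, 10^2.
Result: 1.772 × 10⁵ J.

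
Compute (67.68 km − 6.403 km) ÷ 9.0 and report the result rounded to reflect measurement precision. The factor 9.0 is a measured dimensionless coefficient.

67.68 km − 6.403 km = 61.277 km; the difference is limited to 2 decimal places (4 s.f.).
Carrying full precision, 61.277 ÷ 9.0 = 6.80855555556… km; 9.0 has 2 s.f., so the result keeps min(4, 2) = 2 s.f.
Rounded to 2 significant figures: 6.8 km.

6.8 km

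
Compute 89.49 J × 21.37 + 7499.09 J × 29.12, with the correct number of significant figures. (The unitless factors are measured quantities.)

2.203 × 10^5 J

89.49 × 21.37 = 1912.4013 → 1912 J (4 s.f., last digit at the 10^0 place).
7499.09 × 29.12 = 218373.5008 → 2.184 × 10^5 J (4 s.f., last digit at the 10^2 place).
Sum: 220285.9021 J; keep the coarser place, 10^2.
Result: 2.203 × 10^5 J.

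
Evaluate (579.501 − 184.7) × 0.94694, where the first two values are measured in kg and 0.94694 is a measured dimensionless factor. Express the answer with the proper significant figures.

3.739 × 10^2 kg

579.501 kg − 184.7 kg = 394.801 kg; the difference is limited to 1 decimal place (4 s.f.).
Carrying full precision, 394.801 × 0.94694 = 373.85285894 kg; 0.94694 has 5 s.f., so the result keeps min(4, 5) = 4 s.f.
Rounded to 4 significant figures: 3.739 × 10^2 kg.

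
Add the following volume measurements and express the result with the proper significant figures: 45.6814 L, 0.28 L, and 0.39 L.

46.35 L

45.6814 L + 0.28 L + 0.39 L = 46.3514 L.
Addition/subtraction keeps the fewest decimal places: 45.6814 → 4 decimal places, 0.28 → 2 decimal places, 0.39 → 2 decimal places; limit is 2.
Rounded to 2 decimal places: 46.35 L.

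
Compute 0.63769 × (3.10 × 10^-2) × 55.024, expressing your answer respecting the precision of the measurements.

1.09

0.63769 × (3.10 × 10^-2) × 55.024 = 1.08773589136
Multiplication/division keeps the fewest significant figures: 0.63769 → 5 s.f., 3.10 × 10^-2 → 3 s.f., 55.024 → 5 s.f.; limit is 3.
Rounded to 3 significant figures: 1.09.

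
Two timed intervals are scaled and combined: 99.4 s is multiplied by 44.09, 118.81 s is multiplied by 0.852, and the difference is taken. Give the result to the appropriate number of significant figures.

4.28 × 10^3 s

99.4 × 44.09 = 4382.546 → 4.38 × 10^3 s (3 s.f., last digit at the 10^1 place).
118.81 × 0.852 = 101.22612 → 101 s (3 s.f., last digit at the 10^0 place).
Difference: 4281.31988 s; keep the coarser place, 10^1.
Result: 4.28 × 10^3 s.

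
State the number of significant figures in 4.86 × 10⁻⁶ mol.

4.86 × 10⁻⁶: in scientific notation every digit of the coefficient is significant.

3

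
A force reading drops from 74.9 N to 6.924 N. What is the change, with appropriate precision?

68.0 N

74.9 N − 6.924 N = 67.976 N.
Addition/subtraction keeps the fewest decimal places: 74.9 → 1 decimal place, 6.924 → 3 decimal places; limit is 1.
Rounded to 1 decimal place: 68.0 N.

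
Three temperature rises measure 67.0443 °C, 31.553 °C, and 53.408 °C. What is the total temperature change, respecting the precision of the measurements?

67.0443 °C + 31.553 °C + 53.408 °C = 152.0053 °C.
Addition/subtraction keeps the fewest decimal places: 67.0443 → 4 decimal places, 31.553 → 3 decimal places, 53.408 → 3 decimal places; limit is 3.
Rounded to 3 decimal places: 152.005 °C.

152.005 °C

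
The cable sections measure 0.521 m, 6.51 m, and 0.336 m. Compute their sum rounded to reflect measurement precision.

0.521 m + 6.51 m + 0.336 m = 7.367 m.
Addition/subtraction keeps the fewest decimal places: 0.521 → 3 decimal places, 6.51 → 2 decimal places, 0.336 → 3 decimal places; limit is 2.
Rounded to 2 decimal places: 7.37 m.

7.37 m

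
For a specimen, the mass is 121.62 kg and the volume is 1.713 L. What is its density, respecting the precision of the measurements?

71.00 kg/L

density = 121.62 kg ÷ 1.713 L = 70.9982486865… kg/L.
121.62 has 5 significant figures; 1.713 has 4.
Division/multiplication keeps the fewest: 4 significant figures.
Rounded: 71.00 kg/L.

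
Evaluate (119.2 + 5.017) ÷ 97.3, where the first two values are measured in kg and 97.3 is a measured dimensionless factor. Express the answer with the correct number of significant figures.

1.28 kg

119.2 kg + 5.017 kg = 124.217 kg; the sum is limited to 1 decimal place (4 s.f.).
Carrying full precision, 124.217 ÷ 97.3 = 1.27663926002… kg; 97.3 has 3 s.f., so the result keeps min(4, 3) = 3 s.f.
Rounded to 3 significant figures: 1.28 kg.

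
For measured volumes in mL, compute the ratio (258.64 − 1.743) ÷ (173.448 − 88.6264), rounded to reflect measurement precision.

258.64 − 1.743 = 256.897, limited to 2 d.p. → 5 s.f.; 173.448 − 88.6264 = 84.8216, limited to 3 d.p. → 5 s.f.
Carrying full precision, 256.897 ÷ 84.8216 = 3.02867429994…; keep min(5, 5) = 5 s.f.
Rounded to 5 significant figures: 3.0287.

3.0287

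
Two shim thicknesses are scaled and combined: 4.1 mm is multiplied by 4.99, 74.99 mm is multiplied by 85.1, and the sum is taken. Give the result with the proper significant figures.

4.1 × 4.99 = 20.459 → 2.0 × 10^1 mm (2 s.f., last digit at the 10^0 place).
74.99 × 85.1 = 6381.649 → 6.38 × 10^3 mm (3 s.f., last digit at the 10^1 place).
Sum: 6402.108 mm; keep the coarser place, 10^1.
Result: 6.40 × 10^3 mm.

6.40 × 10^3 mm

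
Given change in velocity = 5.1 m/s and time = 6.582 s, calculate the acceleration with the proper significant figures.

0.77 m/s²

acceleration = 5.1 m/s ÷ 6.582 s = 0.77484047402… m/s².
5.1 has 2 significant figures; 6.582 has 4.
Division/multiplication keeps the fewest: 2 significant figures.
Rounded: 0.77 m/s².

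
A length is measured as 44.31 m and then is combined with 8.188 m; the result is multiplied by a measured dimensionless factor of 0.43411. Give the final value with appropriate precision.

22.79 m

44.31 m + 8.188 m = 52.498 m; the sum is limited to 2 decimal places (4 s.f.).
Carrying full precision, 52.498 × 0.43411 = 22.78990678 m; 0.43411 has 5 s.f., so the result keeps min(4, 5) = 4 s.f.
Rounded to 4 significant figures: 22.79 m.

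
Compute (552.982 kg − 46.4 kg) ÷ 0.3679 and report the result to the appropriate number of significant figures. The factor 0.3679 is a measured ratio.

552.982 kg − 46.4 kg = 506.582 kg; the difference is limited to 1 decimal place (4 s.f.).
Carrying full precision, 506.582 ÷ 0.3679 = 1376.95569448… kg; 0.3679 has 4 s.f., so the result keeps min(4, 4) = 4 s.f.
Rounded to 4 significant figures: 1377 kg.

1377 kg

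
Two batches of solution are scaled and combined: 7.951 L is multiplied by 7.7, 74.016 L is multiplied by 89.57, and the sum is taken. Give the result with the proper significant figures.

6.691 × 10³ L

7.951 × 7.7 = 61.2227 → 61 L (2 s.f., last digit at the 10^0 place).
74.016 × 89.57 = 6629.61312 → 6.630 × 10³ L (4 s.f., last digit at the 10^0 place).
Sum: 6690.83582 L; keep the coarser place, 10^0.
Result: 6.691 × 10³ L.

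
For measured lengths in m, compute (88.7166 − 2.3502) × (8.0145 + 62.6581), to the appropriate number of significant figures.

88.7166 − 2.3502 = 86.3664, limited to 4 d.p. → 6 s.f.; 8.0145 + 62.6581 = 70.6726, limited to 4 d.p. → 6 s.f.
Carrying full precision, 86.3664 × 70.6726 = 6103.73804064; keep min(6, 6) = 6 s.f.
Rounded to 6 significant figures: 6.10374 × 10³ m².

6.10374 × 10³ m²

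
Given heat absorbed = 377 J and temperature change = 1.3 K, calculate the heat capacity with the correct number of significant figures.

2.9 × 10² J/K

heat capacity = 377 J ÷ 1.3 K = 290 J/K.
377 has 3 significant figures; 1.3 has 2.
Division/multiplication keeps the fewest: 2 significant figures.
Rounded: 2.9 × 10² J/K.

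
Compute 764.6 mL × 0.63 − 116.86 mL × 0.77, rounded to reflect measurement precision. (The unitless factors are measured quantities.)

3.9 × 10^2 mL

764.6 × 0.63 = 481.698 → 4.8 × 10^2 mL (2 s.f., last digit at the 10^1 place).
116.86 × 0.77 = 89.9822 → 90. mL (2 s.f., last digit at the 10^0 place).
Difference: 391.7158 mL; keep the coarser place, 10^1.
Result: 3.9 × 10^2 mL.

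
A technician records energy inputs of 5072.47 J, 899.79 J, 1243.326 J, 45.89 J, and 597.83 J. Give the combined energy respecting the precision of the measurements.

5072.47 J + 899.79 J + 1243.326 J + 45.89 J + 597.83 J = 7859.306 J.
Addition/subtraction keeps the fewest decimal places: 5072.47 → 2 decimal places, 899.79 → 2 decimal places, 1243.326 → 3 decimal places, 45.89 → 2 decimal places, 597.83 → 2 decimal places; limit is 2.
Rounded to 2 decimal places: 7859.31 J.

7859.31 J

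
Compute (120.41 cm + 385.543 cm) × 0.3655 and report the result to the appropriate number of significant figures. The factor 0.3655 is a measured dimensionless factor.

120.41 cm + 385.543 cm = 505.953 cm; the sum is limited to 2 decimal places (5 s.f.).
Carrying full precision, 505.953 × 0.3655 = 184.9258215 cm; 0.3655 has 4 s.f., so the result keeps min(5, 4) = 4 s.f.
Rounded to 4 significant figures: 184.9 cm.

184.9 cm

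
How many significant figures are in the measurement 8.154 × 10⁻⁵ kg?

4

8.154 × 10⁻⁵: in scientific notation every digit of the coefficient is significant.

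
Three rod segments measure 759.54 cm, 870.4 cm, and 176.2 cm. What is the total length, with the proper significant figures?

1.8061 × 10³ cm

759.54 cm + 870.4 cm + 176.2 cm = 1806.14 cm.
Addition/subtraction keeps the fewest decimal places: 759.54 → 2 decimal places, 870.4 → 1 decimal place, 176.2 → 1 decimal place; limit is 1.
Rounded to 1 decimal place: 1.8061 × 10³ cm.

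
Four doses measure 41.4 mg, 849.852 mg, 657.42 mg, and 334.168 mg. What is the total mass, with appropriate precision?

41.4 mg + 849.852 mg + 657.42 mg + 334.168 mg = 1882.840 mg.
Addition/subtraction keeps the fewest decimal places: 41.4 → 1 decimal place, 849.852 → 3 decimal places, 657.42 → 2 decimal places, 334.168 → 3 decimal places; limit is 1.
Rounded to 1 decimal place: 1882.8 mg.

1882.8 mg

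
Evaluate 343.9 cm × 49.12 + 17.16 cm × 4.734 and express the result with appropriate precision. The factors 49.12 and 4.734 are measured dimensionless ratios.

343.9 × 49.12 = 16892.368 → 1.689 × 10^4 cm (4 s.f., last digit at the 10^1 place).
17.16 × 4.734 = 81.23544 → 81.24 cm (4 s.f., last digit at the 10^-2 place).
Sum: 16973.60344 cm; keep the coarser place, 10^1.
Result: 1.697 × 10^4 cm.

1.697 × 10^4 cm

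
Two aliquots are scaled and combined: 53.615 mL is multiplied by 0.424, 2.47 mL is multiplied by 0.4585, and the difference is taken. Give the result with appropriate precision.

53.615 × 0.424 = 22.73276 → 22.7 mL (3 s.f., last digit at the 10^-1 place).
2.47 × 0.4585 = 1.132495 → 1.13 mL (3 s.f., last digit at the 10^-2 place).
Difference: 21.600265 mL; keep the coarser place, 10^-1.
Result: 21.6 mL.

21.6 mL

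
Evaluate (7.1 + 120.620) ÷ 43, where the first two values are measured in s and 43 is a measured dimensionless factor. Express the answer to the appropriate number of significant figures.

3.0 s

7.1 s + 120.620 s = 127.720 s; the sum is limited to 1 decimal place (4 s.f.).
Carrying full precision, 127.720 ÷ 43 = 2.97023255814… s; 43 has 2 s.f., so the result keeps min(4, 2) = 2 s.f.
Rounded to 2 significant figures: 3.0 s.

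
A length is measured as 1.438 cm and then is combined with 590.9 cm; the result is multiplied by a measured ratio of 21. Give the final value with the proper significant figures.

1.438 cm + 590.9 cm = 592.338 cm; the sum is limited to 1 decimal place (4 s.f.).
Carrying full precision, 592.338 × 21 = 12439.098 cm; 21 has 2 s.f., so the result keeps min(4, 2) = 2 s.f.
Rounded to 2 significant figures: 1.2 × 10^4 cm.

1.2 × 10^4 cm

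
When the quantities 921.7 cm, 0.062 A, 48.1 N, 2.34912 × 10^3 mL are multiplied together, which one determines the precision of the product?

921.7 cm → 4 s.f.; 0.062 A → 2 s.f.; 48.1 N → 3 s.f.; 2.34912 × 10^3 mL → 6 s.f.
The fewest is 2 significant figures, from 0.062 A.

0.062 A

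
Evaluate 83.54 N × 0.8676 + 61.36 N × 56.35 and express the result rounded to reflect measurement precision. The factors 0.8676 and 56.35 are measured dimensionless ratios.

3.530 × 10³ N

83.54 × 0.8676 = 72.479304 → 72.48 N (4 s.f., last digit at the 10^-2 place).
61.36 × 56.35 = 3457.636 → 3458 N (4 s.f., last digit at the 10^0 place).
Sum: 3530.115304 N; keep the coarser place, 10^0.
Result: 3.530 × 10³ N.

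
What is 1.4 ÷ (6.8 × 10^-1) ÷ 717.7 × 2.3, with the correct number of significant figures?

1.4 ÷ (6.8 × 10^-1) ÷ 717.7 × 2.3 = 0.00659787392733…
Multiplication/division keeps the fewest significant figures: 1.4 → 2 s.f., 6.8 × 10^-1 → 2 s.f., 717.7 → 4 s.f., 2.3 → 2 s.f.; limit is 2.
Rounded to 2 significant figures: 0.0066.

0.0066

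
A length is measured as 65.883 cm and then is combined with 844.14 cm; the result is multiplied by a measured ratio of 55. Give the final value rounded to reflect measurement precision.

5.0 × 10^4 cm

65.883 cm + 844.14 cm = 910.023 cm; the sum is limited to 2 decimal places (5 s.f.).
Carrying full precision, 910.023 × 55 = 50051.265 cm; 55 has 2 s.f., so the result keeps min(5, 2) = 2 s.f.
Rounded to 2 significant figures: 5.0 × 10^4 cm.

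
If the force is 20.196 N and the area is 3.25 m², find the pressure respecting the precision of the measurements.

pressure = 20.196 N ÷ 3.25 m² = 6.21415384615… Pa.
20.196 has 5 significant figures; 3.25 has 3.
Division/multiplication keeps the fewest: 3 significant figures.
Rounded: 6.21 Pa.

6.21 Pa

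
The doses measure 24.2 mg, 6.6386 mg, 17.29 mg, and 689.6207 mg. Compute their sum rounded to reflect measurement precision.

737.7 mg

24.2 mg + 6.6386 mg + 17.29 mg + 689.6207 mg = 737.7493 mg.
Addition/subtraction keeps the fewest decimal places: 24.2 → 1 decimal place, 6.6386 → 4 decimal places, 17.29 → 2 decimal places, 689.6207 → 4 decimal places; limit is 1.
Rounded to 1 decimal place: 737.7 mg.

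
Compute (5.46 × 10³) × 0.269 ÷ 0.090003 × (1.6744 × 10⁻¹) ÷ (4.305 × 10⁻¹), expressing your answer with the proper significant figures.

(5.46 × 10³) × 0.269 ÷ 0.090003 × (1.6744 × 10⁻¹) ÷ (4.305 × 10⁻¹) = 6347.08035477…
Multiplication/division keeps the fewest significant figures: 5.46 × 10³ → 3 s.f., 0.269 → 3 s.f., 0.090003 → 5 s.f., 1.6744 × 10⁻¹ → 5 s.f., 4.305 × 10⁻¹ → 4 s.f.; limit is 3.
Rounded to 3 significant figures: 6.35 × 10³.

6.35 × 10³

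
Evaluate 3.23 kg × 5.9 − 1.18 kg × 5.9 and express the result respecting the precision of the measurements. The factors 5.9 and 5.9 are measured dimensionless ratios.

3.23 × 5.9 = 19.057 → 19 kg (2 s.f., last digit at the 10^0 place).
1.18 × 5.9 = 6.962 → 7.0 kg (2 s.f., last digit at the 10^-1 place).
Difference: 12.095 kg; keep the coarser place, 10^0.
Result: 12 kg.

12 kg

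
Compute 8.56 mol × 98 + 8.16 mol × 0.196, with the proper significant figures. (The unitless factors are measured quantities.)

8.56 × 98 = 838.88 → 8.4 × 10² mol (2 s.f., last digit at the 10^1 place).
8.16 × 0.196 = 1.59936 → 1.60 mol (3 s.f., last digit at the 10^-2 place).
Sum: 840.47936 mol; keep the coarser place, 10^1.
Result: 8.4 × 10² mol.

8.4 × 10² mol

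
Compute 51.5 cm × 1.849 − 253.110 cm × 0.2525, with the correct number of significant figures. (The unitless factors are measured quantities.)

31.3 cm

51.5 × 1.849 = 95.2235 → 95.2 cm (3 s.f., last digit at the 10^-1 place).
253.110 × 0.2525 = 63.910275 → 63.91 cm (4 s.f., last digit at the 10^-2 place).
Difference: 31.313225 cm; keep the coarser place, 10^-1.
Result: 31.3 cm.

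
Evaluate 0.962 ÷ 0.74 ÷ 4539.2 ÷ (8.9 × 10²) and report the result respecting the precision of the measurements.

0.962 ÷ 0.74 ÷ 4539.2 ÷ (8.9 × 10²) = 3.21791099159 × 10^-7…
Multiplication/division keeps the fewest significant figures: 0.962 → 3 s.f., 0.74 → 2 s.f., 4539.2 → 5 s.f., 8.9 × 10² → 2 s.f.; limit is 2.
Rounded to 2 significant figures: 3.2 × 10⁻⁷.

3.2 × 10⁻⁷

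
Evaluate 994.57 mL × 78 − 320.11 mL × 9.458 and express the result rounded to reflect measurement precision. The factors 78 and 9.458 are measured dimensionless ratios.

994.57 × 78 = 77576.46 → 7.8 × 10⁴ mL (2 s.f., last digit at the 10^3 place).
320.11 × 9.458 = 3027.60038 → 3028 mL (4 s.f., last digit at the 10^0 place).
Difference: 74548.85962 mL; keep the coarser place, 10^3.
Result: 7.5 × 10⁴ mL.

7.5 × 10⁴ mL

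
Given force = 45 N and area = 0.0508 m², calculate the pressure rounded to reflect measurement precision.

8.9 × 10^2 Pa

pressure = 45 N ÷ 0.0508 m² = 885.826771654… Pa.
45 has 2 significant figures; 0.0508 has 3.
Division/multiplication keeps the fewest: 2 significant figures.
Rounded: 8.9 × 10^2 Pa.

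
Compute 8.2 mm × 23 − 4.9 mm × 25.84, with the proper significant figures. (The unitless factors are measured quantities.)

8.2 × 23 = 188.6 → 1.9 × 10² mm (2 s.f., last digit at the 10^1 place).
4.9 × 25.84 = 126.616 → 1.3 × 10² mm (2 s.f., last digit at the 10^1 place).
Difference: 61.984 mm; keep the coarser place, 10^1.
Result: 6 × 10¹ mm.

6 × 10¹ mm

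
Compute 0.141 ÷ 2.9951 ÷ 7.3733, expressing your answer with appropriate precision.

0.141 ÷ 2.9951 ÷ 7.3733 = 0.00638477917043…
Multiplication/division keeps the fewest significant figures: 0.141 → 3 s.f., 2.9951 → 5 s.f., 7.3733 → 5 s.f.; limit is 3.
Rounded to 3 significant figures: 0.00638.

0.00638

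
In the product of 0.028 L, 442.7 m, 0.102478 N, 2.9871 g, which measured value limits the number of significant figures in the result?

0.028 L

0.028 L → 2 s.f.; 442.7 m → 4 s.f.; 0.102478 N → 6 s.f.; 2.9871 g → 5 s.f.
The fewest is 2 significant figures, from 0.028 L.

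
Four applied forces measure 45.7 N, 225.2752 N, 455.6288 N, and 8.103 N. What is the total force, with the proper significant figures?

734.7 N

45.7 N + 225.2752 N + 455.6288 N + 8.103 N = 734.7070 N.
Addition/subtraction keeps the fewest decimal places: 45.7 → 1 decimal place, 225.2752 → 4 decimal places, 455.6288 → 4 decimal places, 8.103 → 3 decimal places; limit is 1.
Rounded to 1 decimal place: 734.7 N.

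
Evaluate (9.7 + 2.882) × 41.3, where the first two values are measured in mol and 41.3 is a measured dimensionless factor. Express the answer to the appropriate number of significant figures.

520. mol

9.7 mol + 2.882 mol = 12.582 mol; the sum is limited to 1 decimal place (3 s.f.).
Carrying full precision, 12.582 × 41.3 = 519.6366 mol; 41.3 has 3 s.f., so the result keeps min(3, 3) = 3 s.f.
Rounded to 3 significant figures: 520. mol.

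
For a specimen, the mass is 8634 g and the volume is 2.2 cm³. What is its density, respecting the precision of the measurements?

density = 8634 g ÷ 2.2 cm³ = 3924.54545455… g/cm³.
8634 has 4 significant figures; 2.2 has 2.
Division/multiplication keeps the fewest: 2 significant figures.
Rounded: 3.9 × 10³ g/cm³.

3.9 × 10³ g/cm³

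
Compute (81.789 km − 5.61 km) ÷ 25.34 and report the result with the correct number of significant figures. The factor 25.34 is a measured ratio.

81.789 km − 5.61 km = 76.179 km; the difference is limited to 2 decimal places (4 s.f.).
Carrying full precision, 76.179 ÷ 25.34 = 3.00627466456… km; 25.34 has 4 s.f., so the result keeps min(4, 4) = 4 s.f.
Rounded to 4 significant figures: 3.006 km.

3.006 km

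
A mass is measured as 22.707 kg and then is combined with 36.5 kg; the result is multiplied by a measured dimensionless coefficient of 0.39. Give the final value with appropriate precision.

22.707 kg + 36.5 kg = 59.207 kg; the sum is limited to 1 decimal place (3 s.f.).
Carrying full precision, 59.207 × 0.39 = 23.09073 kg; 0.39 has 2 s.f., so the result keeps min(3, 2) = 2 s.f.
Rounded to 2 significant figures: 23 kg.

23 kg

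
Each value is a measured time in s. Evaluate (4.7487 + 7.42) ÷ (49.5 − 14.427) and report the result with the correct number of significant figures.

4.7487 + 7.42 = 12.1687, limited to 2 d.p. → 4 s.f.; 49.5 − 14.427 = 35.073, limited to 1 d.p. → 3 s.f.
Carrying full precision, 12.1687 ÷ 35.073 = 0.346953496992…; keep min(4, 3) = 3 s.f.
Rounded to 3 significant figures: 0.347.

0.347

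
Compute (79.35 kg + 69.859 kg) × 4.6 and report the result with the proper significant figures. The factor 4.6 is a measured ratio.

6.9 × 10² kg

79.35 kg + 69.859 kg = 149.209 kg; the sum is limited to 2 decimal places (5 s.f.).
Carrying full precision, 149.209 × 4.6 = 686.3614 kg; 4.6 has 2 s.f., so the result keeps min(5, 2) = 2 s.f.
Rounded to 2 significant figures: 6.9 × 10² kg.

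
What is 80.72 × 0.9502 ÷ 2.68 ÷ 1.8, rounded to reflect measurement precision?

16

80.72 × 0.9502 ÷ 2.68 ÷ 1.8 = 15.8996981758…
Multiplication/division keeps the fewest significant figures: 80.72 → 4 s.f., 0.9502 → 4 s.f., 2.68 → 3 s.f., 1.8 → 2 s.f.; limit is 2.
Rounded to 2 significant figures: 16.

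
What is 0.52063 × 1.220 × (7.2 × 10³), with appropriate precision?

4.6 × 10³

0.52063 × 1.220 × (7.2 × 10³) = 4573.21392
Multiplication/division keeps the fewest significant figures: 0.52063 → 5 s.f., 1.220 → 4 s.f., 7.2 × 10³ → 2 s.f.; limit is 2.
Rounded to 2 significant figures: 4.6 × 10³.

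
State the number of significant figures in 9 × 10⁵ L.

9 × 10⁵: in scientific notation every digit of the coefficient is significant.

1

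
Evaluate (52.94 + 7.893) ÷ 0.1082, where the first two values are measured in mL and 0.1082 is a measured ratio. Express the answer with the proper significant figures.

562.2 mL

52.94 mL + 7.893 mL = 60.833 mL; the sum is limited to 2 decimal places (4 s.f.).
Carrying full precision, 60.833 ÷ 0.1082 = 562.227356747… mL; 0.1082 has 4 s.f., so the result keeps min(4, 4) = 4 s.f.
Rounded to 4 significant figures: 562.2 mL.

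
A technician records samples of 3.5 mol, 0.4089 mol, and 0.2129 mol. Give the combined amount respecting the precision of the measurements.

3.5 mol + 0.4089 mol + 0.2129 mol = 4.1218 mol.
Addition/subtraction keeps the fewest decimal places: 3.5 → 1 decimal place, 0.4089 → 4 decimal places, 0.2129 → 4 decimal places; limit is 1.
Rounded to 1 decimal place: 4.1 mol.

4.1 mol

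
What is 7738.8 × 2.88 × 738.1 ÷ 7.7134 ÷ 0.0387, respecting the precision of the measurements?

5.51 × 10^7

7738.8 × 2.88 × 738.1 ÷ 7.7134 ÷ 0.0387 = 55109249.6115…
Multiplication/division keeps the fewest significant figures: 7738.8 → 5 s.f., 2.88 → 3 s.f., 738.1 → 4 s.f., 7.7134 → 5 s.f., 0.0387 → 3 s.f.; limit is 3.
Rounded to 3 significant figures: 5.51 × 10^7.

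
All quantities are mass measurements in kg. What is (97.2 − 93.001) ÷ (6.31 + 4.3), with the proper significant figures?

0.40

97.2 − 93.001 = 4.199, limited to 1 d.p. → 2 s.f.; 6.31 + 4.3 = 10.61, limited to 1 d.p. → 3 s.f.
Carrying full precision, 4.199 ÷ 10.61 = 0.39575871819…; keep min(2, 3) = 2 s.f.
Rounded to 2 significant figures: 0.40.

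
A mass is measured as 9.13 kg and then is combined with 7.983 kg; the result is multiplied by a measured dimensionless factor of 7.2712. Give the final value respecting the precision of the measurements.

9.13 kg + 7.983 kg = 17.113 kg; the sum is limited to 2 decimal places (4 s.f.).
Carrying full precision, 17.113 × 7.2712 = 124.4320456 kg; 7.2712 has 5 s.f., so the result keeps min(4, 5) = 4 s.f.
Rounded to 4 significant figures: 124.4 kg.

124.4 kg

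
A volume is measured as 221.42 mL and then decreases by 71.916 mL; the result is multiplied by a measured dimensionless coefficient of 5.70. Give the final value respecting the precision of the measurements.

8.52 × 10² mL

221.42 mL − 71.916 mL = 149.504 mL; the difference is limited to 2 decimal places (5 s.f.).
Carrying full precision, 149.504 × 5.70 = 852.1728 mL; 5.70 has 3 s.f., so the result keeps min(5, 3) = 3 s.f.
Rounded to 3 significant figures: 8.52 × 10² mL.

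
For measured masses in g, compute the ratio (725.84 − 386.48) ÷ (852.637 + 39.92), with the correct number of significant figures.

0.38021

725.84 − 386.48 = 339.36, limited to 2 d.p. → 5 s.f.; 852.637 + 39.92 = 892.557, limited to 2 d.p. → 5 s.f.
Carrying full precision, 339.36 ÷ 892.557 = 0.380211011734…; keep min(5, 5) = 5 s.f.
Rounded to 5 significant figures: 0.38021.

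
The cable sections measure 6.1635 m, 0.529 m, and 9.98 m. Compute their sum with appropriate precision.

6.1635 m + 0.529 m + 9.98 m = 16.6725 m.
Addition/subtraction keeps the fewest decimal places: 6.1635 → 4 decimal places, 0.529 → 3 decimal places, 9.98 → 2 decimal places; limit is 2.
Rounded to 2 decimal places: 16.67 m.

16.67 m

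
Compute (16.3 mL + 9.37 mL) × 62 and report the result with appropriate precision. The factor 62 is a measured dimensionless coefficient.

1.6 × 10³ mL

16.3 mL + 9.37 mL = 25.67 mL; the sum is limited to 1 decimal place (3 s.f.).
Carrying full precision, 25.67 × 62 = 1591.54 mL; 62 has 2 s.f., so the result keeps min(3, 2) = 2 s.f.
Rounded to 2 significant figures: 1.6 × 10³ mL.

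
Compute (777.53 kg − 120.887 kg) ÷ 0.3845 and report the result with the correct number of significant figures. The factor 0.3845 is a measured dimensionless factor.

777.53 kg − 120.887 kg = 656.643 kg; the difference is limited to 2 decimal places (5 s.f.).
Carrying full precision, 656.643 ÷ 0.3845 = 1707.78413524… kg; 0.3845 has 4 s.f., so the result keeps min(5, 4) = 4 s.f.
Rounded to 4 significant figures: 1708 kg.

1708 kg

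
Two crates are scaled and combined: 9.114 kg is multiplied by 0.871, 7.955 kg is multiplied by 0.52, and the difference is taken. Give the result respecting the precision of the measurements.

3.8 kg

9.114 × 0.871 = 7.938294 → 7.94 kg (3 s.f., last digit at the 10^-2 place).
7.955 × 0.52 = 4.1366 → 4.1 kg (2 s.f., last digit at the 10^-1 place).
Difference: 3.801694 kg; keep the coarser place, 10^-1.
Result: 3.8 kg.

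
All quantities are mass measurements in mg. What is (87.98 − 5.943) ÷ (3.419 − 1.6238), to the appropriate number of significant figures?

45.70

87.98 − 5.943 = 82.037, limited to 2 d.p. → 4 s.f.; 3.419 − 1.6238 = 1.7952, limited to 3 d.p. → 4 s.f.
Carrying full precision, 82.037 ÷ 1.7952 = 45.6979723708…; keep min(4, 4) = 4 s.f.
Rounded to 4 significant figures: 45.70.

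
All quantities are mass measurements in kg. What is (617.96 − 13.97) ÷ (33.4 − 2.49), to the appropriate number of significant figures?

19.5

617.96 − 13.97 = 603.99, limited to 2 d.p. → 5 s.f.; 33.4 − 2.49 = 30.91, limited to 1 d.p. → 3 s.f.
Carrying full precision, 603.99 ÷ 30.91 = 19.5402782271…; keep min(5, 3) = 3 s.f.
Rounded to 3 significant figures: 19.5.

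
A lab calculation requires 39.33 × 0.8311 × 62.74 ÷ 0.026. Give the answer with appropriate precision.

7.9 × 10^4

39.33 × 0.8311 × 62.74 ÷ 0.026 = 78876.6387162…
Multiplication/division keeps the fewest significant figures: 39.33 → 4 s.f., 0.8311 → 4 s.f., 62.74 → 4 s.f., 0.026 → 2 s.f.; limit is 2.
Rounded to 2 significant figures: 7.9 × 10^4.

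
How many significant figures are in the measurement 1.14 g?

1.14: every digit is nonzero and significant.

3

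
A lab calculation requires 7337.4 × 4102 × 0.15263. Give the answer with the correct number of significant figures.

4.594 × 10^6

7337.4 × 4102 × 0.15263 = 4593859.99892…
Multiplication/division keeps the fewest significant figures: 7337.4 → 5 s.f., 4102 → 4 s.f., 0.15263 → 5 s.f.; limit is 4.
Rounded to 4 significant figures: 4.594 × 10^6.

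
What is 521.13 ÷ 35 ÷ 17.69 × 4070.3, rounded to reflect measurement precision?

521.13 ÷ 35 ÷ 17.69 × 4070.3 = 3425.91526932…
Multiplication/division keeps the fewest significant figures: 521.13 → 5 s.f., 35 → 2 s.f., 17.69 → 4 s.f., 4070.3 → 5 s.f.; limit is 2.
Rounded to 2 significant figures: 3.4 × 10^3.

3.4 × 10^3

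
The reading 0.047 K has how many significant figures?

2

0.047: leading zeros are not significant.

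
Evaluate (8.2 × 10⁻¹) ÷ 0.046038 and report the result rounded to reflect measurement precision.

18

(8.2 × 10⁻¹) ÷ 0.046038 = 17.8113732134…
Multiplication/division keeps the fewest significant figures: 8.2 × 10⁻¹ → 2 s.f., 0.046038 → 5 s.f.; limit is 2.
Rounded to 2 significant figures: 18.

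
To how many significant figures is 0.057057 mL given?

0.057057: leading zeros are not significant; zeros between nonzero digits are significant.

5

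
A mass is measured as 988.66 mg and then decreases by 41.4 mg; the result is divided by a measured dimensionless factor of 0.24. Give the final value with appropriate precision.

988.66 mg − 41.4 mg = 947.26 mg; the difference is limited to 1 decimal place (4 s.f.).
Carrying full precision, 947.26 ÷ 0.24 = 3946.91666667… mg; 0.24 has 2 s.f., so the result keeps min(4, 2) = 2 s.f.
Rounded to 2 significant figures: 3.9 × 10^3 mg.

3.9 × 10^3 mg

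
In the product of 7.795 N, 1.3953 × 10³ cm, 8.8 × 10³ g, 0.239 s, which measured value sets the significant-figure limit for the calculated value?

8.8 × 10³ g

7.795 N → 4 s.f.; 1.3953 × 10³ cm → 5 s.f.; 8.8 × 10³ g → 2 s.f.; 0.239 s → 3 s.f.
The fewest is 2 significant figures, from 8.8 × 10³ g.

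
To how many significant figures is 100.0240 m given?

7

100.0240: trailing zeros after a decimal point are significant; zeros between nonzero digits are significant.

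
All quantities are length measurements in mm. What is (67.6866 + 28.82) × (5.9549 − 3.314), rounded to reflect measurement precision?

2.549 × 10² mm²

67.6866 + 28.82 = 96.5066, limited to 2 d.p. → 4 s.f.; 5.9549 − 3.314 = 2.6409, limited to 3 d.p. → 4 s.f.
Carrying full precision, 96.5066 × 2.6409 = 254.86427994; keep min(4, 4) = 4 s.f.
Rounded to 4 significant figures: 2.549 × 10² mm².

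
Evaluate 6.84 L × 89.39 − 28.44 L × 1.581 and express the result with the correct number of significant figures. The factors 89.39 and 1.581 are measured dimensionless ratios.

566 L

6.84 × 89.39 = 611.4276 → 611 L (3 s.f., last digit at the 10^0 place).
28.44 × 1.581 = 44.96364 → 44.96 L (4 s.f., last digit at the 10^-2 place).
Difference: 566.46396 L; keep the coarser place, 10^0.
Result: 566 L.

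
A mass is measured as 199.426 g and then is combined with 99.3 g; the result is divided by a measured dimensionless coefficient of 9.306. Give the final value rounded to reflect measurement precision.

32.10 g

199.426 g + 99.3 g = 298.726 g; the sum is limited to 1 decimal place (4 s.f.).
Carrying full precision, 298.726 ÷ 9.306 = 32.1003653557… g; 9.306 has 4 s.f., so the result keeps min(4, 4) = 4 s.f.
Rounded to 4 significant figures: 32.10 g.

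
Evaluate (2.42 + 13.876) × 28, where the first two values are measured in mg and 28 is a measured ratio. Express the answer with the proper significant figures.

2.42 mg + 13.876 mg = 16.296 mg; the sum is limited to 2 decimal places (4 s.f.).
Carrying full precision, 16.296 × 28 = 456.288 mg; 28 has 2 s.f., so the result keeps min(4, 2) = 2 s.f.
Rounded to 2 significant figures: 4.6 × 10^2 mg.

4.6 × 10^2 mg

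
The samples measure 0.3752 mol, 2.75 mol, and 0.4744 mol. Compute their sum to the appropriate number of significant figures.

3.60 mol

0.3752 mol + 2.75 mol + 0.4744 mol = 3.5996 mol.
Addition/subtraction keeps the fewest decimal places: 0.3752 → 4 decimal places, 2.75 → 2 decimal places, 0.4744 → 4 decimal places; limit is 2.
Rounded to 2 decimal places: 3.60 mol.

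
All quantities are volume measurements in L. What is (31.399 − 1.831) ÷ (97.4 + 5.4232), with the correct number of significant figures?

0.2876

31.399 − 1.831 = 29.568, limited to 3 d.p. → 5 s.f.; 97.4 + 5.4232 = 102.8232, limited to 1 d.p. → 4 s.f.
Carrying full precision, 29.568 ÷ 102.8232 = 0.287561561982…; keep min(5, 4) = 4 s.f.
Rounded to 4 significant figures: 0.2876.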